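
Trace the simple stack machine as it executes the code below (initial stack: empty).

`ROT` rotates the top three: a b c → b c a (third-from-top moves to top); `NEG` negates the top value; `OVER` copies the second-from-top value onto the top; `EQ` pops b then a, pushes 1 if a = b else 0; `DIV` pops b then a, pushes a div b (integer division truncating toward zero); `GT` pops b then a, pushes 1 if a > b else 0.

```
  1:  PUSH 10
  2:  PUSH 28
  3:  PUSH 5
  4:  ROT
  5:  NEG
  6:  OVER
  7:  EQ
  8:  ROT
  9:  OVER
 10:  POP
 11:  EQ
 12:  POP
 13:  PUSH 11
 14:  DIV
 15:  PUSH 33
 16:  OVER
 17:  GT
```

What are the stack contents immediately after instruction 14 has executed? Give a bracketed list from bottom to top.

PUSH 10 → [10]
PUSH 28 → [10, 28]
PUSH 5  → [10, 28, 5]
ROT     → [28, 5, 10]
NEG     → [28, 5, -10]
OVER    → [28, 5, -10, 5]
EQ      → [28, 5, 0]
ROT     → [5, 0, 28]
OVER    → [5, 0, 28, 0]
POP     → [5, 0, 28]
EQ      → [5, 0]
POP     → [5]
PUSH 11 → [5, 11]
DIV     → [0]

[0]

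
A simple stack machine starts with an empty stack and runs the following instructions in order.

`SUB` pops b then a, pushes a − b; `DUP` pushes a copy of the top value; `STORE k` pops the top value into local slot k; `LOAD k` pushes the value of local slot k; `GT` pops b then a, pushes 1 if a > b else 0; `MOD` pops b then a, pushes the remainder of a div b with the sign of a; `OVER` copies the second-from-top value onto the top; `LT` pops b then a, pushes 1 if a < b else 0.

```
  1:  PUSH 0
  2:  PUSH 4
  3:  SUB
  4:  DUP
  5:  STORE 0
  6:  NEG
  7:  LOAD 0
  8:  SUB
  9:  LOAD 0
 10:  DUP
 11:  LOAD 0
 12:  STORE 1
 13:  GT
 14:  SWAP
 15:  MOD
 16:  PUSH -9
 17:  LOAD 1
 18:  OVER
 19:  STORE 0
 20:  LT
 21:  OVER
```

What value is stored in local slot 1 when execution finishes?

PUSH 0  : 0
PUSH 4  : 0 4
SUB     : -4
DUP     : -4 -4
STORE 0 : -4
NEG     : 4
LOAD 0  : 4 -4
SUB     : 8
LOAD 0  : 8 -4
DUP     : 8 -4 -4
LOAD 0  : 8 -4 -4 -4
STORE 1 : 8 -4 -4
GT      : 8 0
SWAP    : 0 8
MOD     : 0
PUSH -9 : 0 -9
LOAD 1  : 0 -9 -4
OVER    : 0 -9 -4 -9
STORE 0 : 0 -9 -4
LT      : 0 1
OVER    : 0 1 0

-4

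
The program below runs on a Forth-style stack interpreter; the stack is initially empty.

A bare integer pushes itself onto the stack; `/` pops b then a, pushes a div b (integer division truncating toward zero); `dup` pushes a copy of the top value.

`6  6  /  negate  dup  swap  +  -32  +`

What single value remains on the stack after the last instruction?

-34

6       [6]
6       [6, 6]
/       [1]
negate  [-1]
dup     [-1, -1]
swap    [-1, -1]
+       [-2]
-32     [-2, -32]
+       [-34]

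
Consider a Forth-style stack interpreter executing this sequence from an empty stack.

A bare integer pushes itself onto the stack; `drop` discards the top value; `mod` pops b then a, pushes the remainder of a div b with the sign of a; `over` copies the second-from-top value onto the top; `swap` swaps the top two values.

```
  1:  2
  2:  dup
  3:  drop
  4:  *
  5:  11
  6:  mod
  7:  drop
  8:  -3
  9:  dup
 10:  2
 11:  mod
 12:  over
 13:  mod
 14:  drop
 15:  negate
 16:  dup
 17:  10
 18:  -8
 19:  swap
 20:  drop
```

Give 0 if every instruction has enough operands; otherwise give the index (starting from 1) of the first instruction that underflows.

4

2    : 2
dup  : 2 2
drop : 2
*  — needs 2 operands, stack has 1 → underflow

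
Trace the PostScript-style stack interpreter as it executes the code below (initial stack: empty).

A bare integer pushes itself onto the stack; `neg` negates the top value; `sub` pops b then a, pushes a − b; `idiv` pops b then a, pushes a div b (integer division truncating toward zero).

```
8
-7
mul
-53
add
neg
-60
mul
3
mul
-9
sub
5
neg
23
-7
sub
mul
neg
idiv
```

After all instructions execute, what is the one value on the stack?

-130

8     8
-7    8 -7
mul   -56
-53   -56 -53
add   -109
neg   109
-60   109 -60
mul   -6540
3     -6540 3
mul   -19620
-9    -19620 -9
sub   -19611
5     -19611 5
neg   -19611 -5
23    -19611 -5 23
-7    -19611 -5 23 -7
sub   -19611 -5 30
mul   -19611 -150
neg   -19611 150
idiv  -130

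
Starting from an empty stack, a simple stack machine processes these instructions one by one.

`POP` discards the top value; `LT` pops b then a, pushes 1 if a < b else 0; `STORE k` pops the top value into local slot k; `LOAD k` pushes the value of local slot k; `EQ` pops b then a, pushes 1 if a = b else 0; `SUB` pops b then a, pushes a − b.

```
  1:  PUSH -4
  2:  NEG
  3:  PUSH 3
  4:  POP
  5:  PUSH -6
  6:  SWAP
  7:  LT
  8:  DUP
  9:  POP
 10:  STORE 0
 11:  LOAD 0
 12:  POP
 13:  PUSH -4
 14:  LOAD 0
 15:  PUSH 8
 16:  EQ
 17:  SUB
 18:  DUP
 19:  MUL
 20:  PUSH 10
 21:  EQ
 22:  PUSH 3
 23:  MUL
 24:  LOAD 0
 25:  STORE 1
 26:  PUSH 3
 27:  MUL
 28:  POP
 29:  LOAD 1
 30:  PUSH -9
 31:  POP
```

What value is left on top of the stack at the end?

PUSH -4  [-4]
NEG      [4]
PUSH 3   [4, 3]
POP      [4]
PUSH -6  [4, -6]
SWAP     [-6, 4]
LT       [1]
DUP      [1, 1]
POP      [1]
STORE 0  []
LOAD 0   [1]
POP      []
PUSH -4  [-4]
LOAD 0   [-4, 1]
PUSH 8   [-4, 1, 8]
EQ       [-4, 0]
SUB      [-4]
DUP      [-4, -4]
MUL      [16]
PUSH 10  [16, 10]
EQ       [0]
PUSH 3   [0, 3]
MUL      [0]
LOAD 0   [0, 1]
STORE 1  [0]
PUSH 3   [0, 3]
MUL      [0]
POP      []
LOAD 1   [1]
PUSH -9  [1, -9]
POP      [1]

1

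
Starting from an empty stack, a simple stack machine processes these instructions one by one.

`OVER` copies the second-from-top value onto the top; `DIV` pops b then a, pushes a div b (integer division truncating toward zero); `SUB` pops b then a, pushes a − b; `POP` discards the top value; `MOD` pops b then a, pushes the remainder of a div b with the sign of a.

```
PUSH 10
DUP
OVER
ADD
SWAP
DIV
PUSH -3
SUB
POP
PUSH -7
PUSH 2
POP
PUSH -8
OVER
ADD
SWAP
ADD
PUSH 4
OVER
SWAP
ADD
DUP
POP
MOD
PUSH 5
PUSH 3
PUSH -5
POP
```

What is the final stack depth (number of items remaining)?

PUSH 10 : [10]
DUP     : [10, 10]
OVER    : [10, 10, 10]
ADD     : [10, 20]
SWAP    : [20, 10]
DIV     : [2]
PUSH -3 : [2, -3]
SUB     : [5]
POP     : []
PUSH -7 : [-7]
PUSH 2  : [-7, 2]
POP     : [-7]
PUSH -8 : [-7, -8]
OVER    : [-7, -8, -7]
ADD     : [-7, -15]
SWAP    : [-15, -7]
ADD     : [-22]
PUSH 4  : [-22, 4]
OVER    : [-22, 4, -22]
SWAP    : [-22, -22, 4]
ADD     : [-22, -18]
DUP     : [-22, -18, -18]
POP     : [-22, -18]
MOD     : [-4]
PUSH 5  : [-4, 5]
PUSH 3  : [-4, 5, 3]
PUSH -5 : [-4, 5, 3, -5]
POP     : [-4, 5, 3]

3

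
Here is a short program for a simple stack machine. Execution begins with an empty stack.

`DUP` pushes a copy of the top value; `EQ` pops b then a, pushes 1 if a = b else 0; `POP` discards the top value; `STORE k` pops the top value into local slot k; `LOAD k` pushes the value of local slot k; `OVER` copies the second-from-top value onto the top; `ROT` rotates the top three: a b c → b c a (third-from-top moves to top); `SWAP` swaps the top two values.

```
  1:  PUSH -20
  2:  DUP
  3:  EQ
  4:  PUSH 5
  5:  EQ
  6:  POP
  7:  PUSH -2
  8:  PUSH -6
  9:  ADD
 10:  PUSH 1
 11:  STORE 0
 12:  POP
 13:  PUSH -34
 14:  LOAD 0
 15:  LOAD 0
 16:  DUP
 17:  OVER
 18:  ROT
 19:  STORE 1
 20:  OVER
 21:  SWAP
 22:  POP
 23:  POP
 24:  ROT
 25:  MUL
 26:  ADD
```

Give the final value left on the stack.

PUSH -20 : [-20]
DUP      : [-20, -20]
EQ       : [1]
PUSH 5   : [1, 5]
EQ       : [0]
POP      : []
PUSH -2  : [-2]
PUSH -6  : [-2, -6]
ADD      : [-8]
PUSH 1   : [-8, 1]
STORE 0  : [-8]
POP      : []
PUSH -34 : [-34]
LOAD 0   : [-34, 1]
LOAD 0   : [-34, 1, 1]
DUP      : [-34, 1, 1, 1]
OVER     : [-34, 1, 1, 1, 1]
ROT      : [-34, 1, 1, 1, 1]
STORE 1  : [-34, 1, 1, 1]
OVER     : [-34, 1, 1, 1, 1]
SWAP     : [-34, 1, 1, 1, 1]
POP      : [-34, 1, 1, 1]
POP      : [-34, 1, 1]
ROT      : [1, 1, -34]
MUL      : [1, -34]
ADD      : [-33]

-33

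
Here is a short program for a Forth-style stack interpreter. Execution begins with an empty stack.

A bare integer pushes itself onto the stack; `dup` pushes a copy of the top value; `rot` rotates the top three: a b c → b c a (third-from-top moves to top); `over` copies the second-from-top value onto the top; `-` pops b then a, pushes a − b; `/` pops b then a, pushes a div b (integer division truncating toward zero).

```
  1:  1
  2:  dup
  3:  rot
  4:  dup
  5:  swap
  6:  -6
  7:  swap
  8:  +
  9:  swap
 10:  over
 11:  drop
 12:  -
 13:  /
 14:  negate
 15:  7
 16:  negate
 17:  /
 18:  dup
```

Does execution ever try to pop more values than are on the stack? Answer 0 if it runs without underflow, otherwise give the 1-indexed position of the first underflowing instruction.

3

1   : [1]
dup : [1, 1]
rot  — needs 3 operands, stack has 2 → underflow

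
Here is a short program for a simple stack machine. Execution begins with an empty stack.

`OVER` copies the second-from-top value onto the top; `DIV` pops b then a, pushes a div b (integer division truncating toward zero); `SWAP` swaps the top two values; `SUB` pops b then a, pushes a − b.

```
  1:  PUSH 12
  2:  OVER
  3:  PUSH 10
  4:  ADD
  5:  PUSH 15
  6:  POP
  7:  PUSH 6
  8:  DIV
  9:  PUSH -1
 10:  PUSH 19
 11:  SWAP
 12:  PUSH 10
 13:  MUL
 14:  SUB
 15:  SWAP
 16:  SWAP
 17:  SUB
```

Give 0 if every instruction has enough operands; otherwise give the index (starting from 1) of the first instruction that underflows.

PUSH 12 → [12]
OVER  — needs 2 operands, stack has 1 → underflow

2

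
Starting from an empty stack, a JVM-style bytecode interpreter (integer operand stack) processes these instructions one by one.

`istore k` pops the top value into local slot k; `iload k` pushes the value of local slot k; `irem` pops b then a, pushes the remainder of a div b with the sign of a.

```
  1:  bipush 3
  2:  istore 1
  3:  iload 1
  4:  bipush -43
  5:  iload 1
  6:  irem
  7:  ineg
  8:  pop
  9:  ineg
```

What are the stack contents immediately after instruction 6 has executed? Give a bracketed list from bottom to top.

[3, -1]

bipush 3    [3]
istore 1    []
iload 1     [3]
bipush -43  [3, -43]
iload 1     [3, -43, 3]
irem        [3, -1]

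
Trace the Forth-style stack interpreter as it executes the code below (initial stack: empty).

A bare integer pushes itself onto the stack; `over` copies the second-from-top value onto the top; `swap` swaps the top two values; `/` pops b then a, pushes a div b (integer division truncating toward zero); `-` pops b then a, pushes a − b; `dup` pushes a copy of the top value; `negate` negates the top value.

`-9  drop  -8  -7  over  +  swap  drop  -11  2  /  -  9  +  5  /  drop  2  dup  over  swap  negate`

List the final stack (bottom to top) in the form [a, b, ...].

[2, 2, -2]

-9     : [-9]
drop   : []
-8     : [-8]
-7     : [-8, -7]
over   : [-8, -7, -8]
+      : [-8, -15]
swap   : [-15, -8]
drop   : [-15]
-11    : [-15, -11]
2      : [-15, -11, 2]
/      : [-15, -5]
-      : [-10]
9      : [-10, 9]
+      : [-1]
5      : [-1, 5]
/      : [0]
drop   : []
2      : [2]
dup    : [2, 2]
over   : [2, 2, 2]
swap   : [2, 2, 2]
negate : [2, 2, -2]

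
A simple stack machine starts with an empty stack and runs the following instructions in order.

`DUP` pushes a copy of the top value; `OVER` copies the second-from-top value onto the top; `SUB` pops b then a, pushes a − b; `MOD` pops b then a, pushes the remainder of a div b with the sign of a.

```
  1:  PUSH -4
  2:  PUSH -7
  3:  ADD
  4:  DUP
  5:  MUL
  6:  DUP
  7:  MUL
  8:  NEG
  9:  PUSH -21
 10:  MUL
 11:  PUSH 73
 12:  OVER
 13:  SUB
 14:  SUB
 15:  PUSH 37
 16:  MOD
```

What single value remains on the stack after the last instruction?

PUSH -4  → -4
PUSH -7  → -4 -7
ADD      → -11
DUP      → -11 -11
MUL      → 121
DUP      → 121 121
MUL      → 14641
NEG      → -14641
PUSH -21 → -14641 -21
MUL      → 307461
PUSH 73  → 307461 73
OVER     → 307461 73 307461
SUB      → 307461 -307388
SUB      → 614849
PUSH 37  → 614849 37
MOD      → 20

20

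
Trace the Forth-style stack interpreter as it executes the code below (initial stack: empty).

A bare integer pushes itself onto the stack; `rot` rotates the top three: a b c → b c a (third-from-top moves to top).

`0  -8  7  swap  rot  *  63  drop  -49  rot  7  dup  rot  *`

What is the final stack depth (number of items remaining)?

4

0    : 0
-8   : 0 -8
7    : 0 -8 7
swap : 0 7 -8
rot  : 7 -8 0
*    : 7 0
63   : 7 0 63
drop : 7 0
-49  : 7 0 -49
rot  : 0 -49 7
7    : 0 -49 7 7
dup  : 0 -49 7 7 7
rot  : 0 -49 7 7 7
*    : 0 -49 7 49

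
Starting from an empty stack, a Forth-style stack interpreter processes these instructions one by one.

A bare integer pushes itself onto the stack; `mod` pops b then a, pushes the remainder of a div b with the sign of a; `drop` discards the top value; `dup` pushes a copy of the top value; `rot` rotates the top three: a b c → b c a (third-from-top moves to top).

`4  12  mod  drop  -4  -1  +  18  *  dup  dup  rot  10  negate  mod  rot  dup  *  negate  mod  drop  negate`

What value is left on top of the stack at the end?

90

4      -> [4]
12     -> [4, 12]
mod    -> [4]
drop   -> []
-4     -> [-4]
-1     -> [-4, -1]
+      -> [-5]
18     -> [-5, 18]
*      -> [-90]
dup    -> [-90, -90]
dup    -> [-90, -90, -90]
rot    -> [-90, -90, -90]
10     -> [-90, -90, -90, 10]
negate -> [-90, -90, -90, -10]
mod    -> [-90, -90, 0]
rot    -> [-90, 0, -90]
dup    -> [-90, 0, -90, -90]
*      -> [-90, 0, 8100]
negate -> [-90, 0, -8100]
mod    -> [-90, 0]
drop   -> [-90]
negate -> [90]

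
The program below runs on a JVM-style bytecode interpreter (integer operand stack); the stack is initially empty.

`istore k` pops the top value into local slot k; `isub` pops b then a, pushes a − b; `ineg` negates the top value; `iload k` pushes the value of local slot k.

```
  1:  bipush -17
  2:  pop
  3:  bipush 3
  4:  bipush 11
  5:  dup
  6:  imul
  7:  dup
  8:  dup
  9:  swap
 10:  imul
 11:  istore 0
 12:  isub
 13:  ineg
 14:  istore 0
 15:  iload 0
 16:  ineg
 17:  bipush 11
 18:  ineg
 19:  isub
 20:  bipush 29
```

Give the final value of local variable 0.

bipush -17  -17
pop         (empty)
bipush 3    3
bipush 11   3 11
dup         3 11 11
imul        3 121
dup         3 121 121
dup         3 121 121 121
swap        3 121 121 121
imul        3 121 14641
istore 0    3 121
isub        -118
ineg        118
istore 0    (empty)
iload 0     118
ineg        -118
bipush 11   -118 11
ineg        -118 -11
isub        -107
bipush 29   -107 29

118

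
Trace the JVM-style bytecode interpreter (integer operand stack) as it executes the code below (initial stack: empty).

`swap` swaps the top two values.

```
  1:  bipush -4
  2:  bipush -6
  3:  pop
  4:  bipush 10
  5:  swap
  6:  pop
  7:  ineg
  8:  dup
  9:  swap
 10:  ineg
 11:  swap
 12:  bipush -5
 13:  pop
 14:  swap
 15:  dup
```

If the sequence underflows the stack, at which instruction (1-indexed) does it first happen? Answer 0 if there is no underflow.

bipush -4 -> [-4]
bipush -6 -> [-4, -6]
pop       -> [-4]
bipush 10 -> [-4, 10]
swap      -> [10, -4]
pop       -> [10]
ineg      -> [-10]
dup       -> [-10, -10]
swap      -> [-10, -10]
ineg      -> [-10, 10]
swap      -> [10, -10]
bipush -5 -> [10, -10, -5]
pop       -> [10, -10]
swap      -> [-10, 10]
dup       -> [-10, 10, 10]

0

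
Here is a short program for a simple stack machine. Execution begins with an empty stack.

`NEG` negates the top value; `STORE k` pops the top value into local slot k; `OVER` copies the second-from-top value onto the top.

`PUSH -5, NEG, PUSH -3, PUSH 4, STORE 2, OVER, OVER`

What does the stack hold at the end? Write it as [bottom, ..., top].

PUSH -5  -5
NEG      5
PUSH -3  5 -3
PUSH 4   5 -3 4
STORE 2  5 -3
OVER     5 -3 5
OVER     5 -3 5 -3

[5, -3, 5, -3]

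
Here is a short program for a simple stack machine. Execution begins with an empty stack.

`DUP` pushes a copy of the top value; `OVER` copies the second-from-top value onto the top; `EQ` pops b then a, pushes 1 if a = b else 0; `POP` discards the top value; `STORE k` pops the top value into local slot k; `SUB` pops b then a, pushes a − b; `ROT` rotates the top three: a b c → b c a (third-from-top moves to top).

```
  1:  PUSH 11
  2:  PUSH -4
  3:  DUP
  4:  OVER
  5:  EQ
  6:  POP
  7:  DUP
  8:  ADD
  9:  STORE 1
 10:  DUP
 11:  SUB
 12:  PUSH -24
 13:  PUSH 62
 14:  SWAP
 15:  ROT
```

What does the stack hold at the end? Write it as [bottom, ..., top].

PUSH 11  -> [11]
PUSH -4  -> [11, -4]
DUP      -> [11, -4, -4]
OVER     -> [11, -4, -4, -4]
EQ       -> [11, -4, 1]
POP      -> [11, -4]
DUP      -> [11, -4, -4]
ADD      -> [11, -8]
STORE 1  -> [11]
DUP      -> [11, 11]
SUB      -> [0]
PUSH -24 -> [0, -24]
PUSH 62  -> [0, -24, 62]
SWAP     -> [0, 62, -24]
ROT      -> [62, -24, 0]

[62, -24, 0]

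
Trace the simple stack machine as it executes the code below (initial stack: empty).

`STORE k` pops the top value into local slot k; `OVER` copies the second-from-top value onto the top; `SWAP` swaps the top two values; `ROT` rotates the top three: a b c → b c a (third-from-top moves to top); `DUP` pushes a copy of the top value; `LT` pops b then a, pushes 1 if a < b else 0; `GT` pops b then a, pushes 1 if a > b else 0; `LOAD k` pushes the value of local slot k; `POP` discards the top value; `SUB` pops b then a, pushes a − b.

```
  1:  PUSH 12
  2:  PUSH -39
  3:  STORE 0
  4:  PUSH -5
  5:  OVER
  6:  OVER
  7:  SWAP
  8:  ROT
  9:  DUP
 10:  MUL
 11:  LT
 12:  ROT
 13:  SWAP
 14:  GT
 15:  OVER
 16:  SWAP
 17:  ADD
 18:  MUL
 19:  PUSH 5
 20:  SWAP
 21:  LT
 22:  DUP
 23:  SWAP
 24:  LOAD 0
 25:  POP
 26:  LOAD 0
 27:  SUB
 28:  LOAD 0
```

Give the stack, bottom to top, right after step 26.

[1, 1, -39]

PUSH 12  -> 12
PUSH -39 -> 12 -39
STORE 0  -> 12
PUSH -5  -> 12 -5
OVER     -> 12 -5 12
OVER     -> 12 -5 12 -5
SWAP     -> 12 -5 -5 12
ROT      -> 12 -5 12 -5
DUP      -> 12 -5 12 -5 -5
MUL      -> 12 -5 12 25
LT       -> 12 -5 1
ROT      -> -5 1 12
SWAP     -> -5 12 1
GT       -> -5 1
OVER     -> -5 1 -5
SWAP     -> -5 -5 1
ADD      -> -5 -4
MUL      -> 20
PUSH 5   -> 20 5
SWAP     -> 5 20
LT       -> 1
DUP      -> 1 1
SWAP     -> 1 1
LOAD 0   -> 1 1 -39
POP      -> 1 1
LOAD 0   -> 1 1 -39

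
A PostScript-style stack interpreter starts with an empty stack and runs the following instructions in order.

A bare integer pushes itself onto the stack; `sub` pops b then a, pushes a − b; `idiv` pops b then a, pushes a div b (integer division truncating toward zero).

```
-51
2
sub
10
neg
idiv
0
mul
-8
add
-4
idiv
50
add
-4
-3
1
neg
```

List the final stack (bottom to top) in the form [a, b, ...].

-51  -> [-51]
2    -> [-51, 2]
sub  -> [-53]
10   -> [-53, 10]
neg  -> [-53, -10]
idiv -> [5]
0    -> [5, 0]
mul  -> [0]
-8   -> [0, -8]
add  -> [-8]
-4   -> [-8, -4]
idiv -> [2]
50   -> [2, 50]
add  -> [52]
-4   -> [52, -4]
-3   -> [52, -4, -3]
1    -> [52, -4, -3, 1]
neg  -> [52, -4, -3, -1]

[52, -4, -3, -1]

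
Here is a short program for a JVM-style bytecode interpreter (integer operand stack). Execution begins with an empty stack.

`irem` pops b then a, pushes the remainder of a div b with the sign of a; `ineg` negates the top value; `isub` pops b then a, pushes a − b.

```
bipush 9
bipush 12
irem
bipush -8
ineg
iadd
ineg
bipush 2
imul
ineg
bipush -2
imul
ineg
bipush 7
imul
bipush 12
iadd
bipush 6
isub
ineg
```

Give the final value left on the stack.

bipush 9  -> [9]
bipush 12 -> [9, 12]
irem      -> [9]
bipush -8 -> [9, -8]
ineg      -> [9, 8]
iadd      -> [17]
ineg      -> [-17]
bipush 2  -> [-17, 2]
imul      -> [-34]
ineg      -> [34]
bipush -2 -> [34, -2]
imul      -> [-68]
ineg      -> [68]
bipush 7  -> [68, 7]
imul      -> [476]
bipush 12 -> [476, 12]
iadd      -> [488]
bipush 6  -> [488, 6]
isub      -> [482]
ineg      -> [-482]

-482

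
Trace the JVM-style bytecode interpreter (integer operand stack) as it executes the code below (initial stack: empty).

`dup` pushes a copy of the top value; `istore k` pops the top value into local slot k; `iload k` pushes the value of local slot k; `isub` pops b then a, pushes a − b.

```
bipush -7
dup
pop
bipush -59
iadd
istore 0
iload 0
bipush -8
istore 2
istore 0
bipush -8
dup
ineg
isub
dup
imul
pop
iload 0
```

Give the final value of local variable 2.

-8

bipush -7  -> -7
dup        -> -7 -7
pop        -> -7
bipush -59 -> -7 -59
iadd       -> -66
istore 0   -> (empty)
iload 0    -> -66
bipush -8  -> -66 -8
istore 2   -> -66
istore 0   -> (empty)
bipush -8  -> -8
dup        -> -8 -8
ineg       -> -8 8
isub       -> -16
dup        -> -16 -16
imul       -> 256
pop        -> (empty)
iload 0    -> -66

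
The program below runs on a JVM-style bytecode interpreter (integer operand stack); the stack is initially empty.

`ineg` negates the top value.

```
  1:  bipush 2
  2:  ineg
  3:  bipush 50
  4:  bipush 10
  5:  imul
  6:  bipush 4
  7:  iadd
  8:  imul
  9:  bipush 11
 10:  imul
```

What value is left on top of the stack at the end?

-11088

bipush 2  → [2]
ineg      → [-2]
bipush 50 → [-2, 50]
bipush 10 → [-2, 50, 10]
imul      → [-2, 500]
bipush 4  → [-2, 500, 4]
iadd      → [-2, 504]
imul      → [-1008]
bipush 11 → [-1008, 11]
imul      → [-11088]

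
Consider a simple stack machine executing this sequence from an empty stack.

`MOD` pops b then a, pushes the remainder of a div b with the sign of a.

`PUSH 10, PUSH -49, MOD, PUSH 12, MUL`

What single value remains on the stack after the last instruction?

120

PUSH 10   10
PUSH -49  10 -49
MOD       10
PUSH 12   10 12
MUL       120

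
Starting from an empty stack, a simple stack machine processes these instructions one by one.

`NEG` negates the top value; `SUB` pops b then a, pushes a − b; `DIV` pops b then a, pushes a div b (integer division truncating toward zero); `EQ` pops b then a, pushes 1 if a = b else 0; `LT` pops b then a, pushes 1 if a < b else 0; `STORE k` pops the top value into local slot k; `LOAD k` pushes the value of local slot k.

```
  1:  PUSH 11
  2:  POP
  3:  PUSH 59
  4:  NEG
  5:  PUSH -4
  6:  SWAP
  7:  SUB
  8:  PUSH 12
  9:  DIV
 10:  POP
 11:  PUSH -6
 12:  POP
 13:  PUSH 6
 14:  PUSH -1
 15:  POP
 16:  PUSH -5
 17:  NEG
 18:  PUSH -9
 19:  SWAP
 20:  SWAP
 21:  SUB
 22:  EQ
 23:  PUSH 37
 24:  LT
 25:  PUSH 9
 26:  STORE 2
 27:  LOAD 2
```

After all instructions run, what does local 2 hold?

PUSH 11 -> [11]
POP     -> []
PUSH 59 -> [59]
NEG     -> [-59]
PUSH -4 -> [-59, -4]
SWAP    -> [-4, -59]
SUB     -> [55]
PUSH 12 -> [55, 12]
DIV     -> [4]
POP     -> []
PUSH -6 -> [-6]
POP     -> []
PUSH 6  -> [6]
PUSH -1 -> [6, -1]
POP     -> [6]
PUSH -5 -> [6, -5]
NEG     -> [6, 5]
PUSH -9 -> [6, 5, -9]
SWAP    -> [6, -9, 5]
SWAP    -> [6, 5, -9]
SUB     -> [6, 14]
EQ      -> [0]
PUSH 37 -> [0, 37]
LT      -> [1]
PUSH 9  -> [1, 9]
STORE 2 -> [1]
LOAD 2  -> [1, 9]

9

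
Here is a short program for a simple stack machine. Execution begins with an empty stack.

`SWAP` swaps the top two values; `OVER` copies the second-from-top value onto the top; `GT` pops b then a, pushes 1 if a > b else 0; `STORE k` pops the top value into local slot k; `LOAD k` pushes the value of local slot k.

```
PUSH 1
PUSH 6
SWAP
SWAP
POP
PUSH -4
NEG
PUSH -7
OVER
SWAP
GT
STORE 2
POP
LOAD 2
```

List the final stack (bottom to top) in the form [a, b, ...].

[1, 1]

PUSH 1   1
PUSH 6   1 6
SWAP     6 1
SWAP     1 6
POP      1
PUSH -4  1 -4
NEG      1 4
PUSH -7  1 4 -7
OVER     1 4 -7 4
SWAP     1 4 4 -7
GT       1 4 1
STORE 2  1 4
POP      1
LOAD 2   1 1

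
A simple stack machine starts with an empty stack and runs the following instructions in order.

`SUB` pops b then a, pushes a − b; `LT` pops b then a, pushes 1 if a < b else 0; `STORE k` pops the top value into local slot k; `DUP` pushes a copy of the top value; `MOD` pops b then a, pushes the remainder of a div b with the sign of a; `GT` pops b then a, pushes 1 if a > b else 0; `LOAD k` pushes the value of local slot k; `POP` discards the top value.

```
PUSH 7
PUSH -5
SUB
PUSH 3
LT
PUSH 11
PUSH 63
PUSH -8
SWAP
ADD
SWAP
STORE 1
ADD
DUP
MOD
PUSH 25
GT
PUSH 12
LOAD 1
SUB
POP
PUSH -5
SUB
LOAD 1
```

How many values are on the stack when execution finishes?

2

PUSH 7  : 7
PUSH -5 : 7 -5
SUB     : 12
PUSH 3  : 12 3
LT      : 0
PUSH 11 : 0 11
PUSH 63 : 0 11 63
PUSH -8 : 0 11 63 -8
SWAP    : 0 11 -8 63
ADD     : 0 11 55
SWAP    : 0 55 11
STORE 1 : 0 55
ADD     : 55
DUP     : 55 55
MOD     : 0
PUSH 25 : 0 25
GT      : 0
PUSH 12 : 0 12
LOAD 1  : 0 12 11
SUB     : 0 1
POP     : 0
PUSH -5 : 0 -5
SUB     : 5
LOAD 1  : 5 11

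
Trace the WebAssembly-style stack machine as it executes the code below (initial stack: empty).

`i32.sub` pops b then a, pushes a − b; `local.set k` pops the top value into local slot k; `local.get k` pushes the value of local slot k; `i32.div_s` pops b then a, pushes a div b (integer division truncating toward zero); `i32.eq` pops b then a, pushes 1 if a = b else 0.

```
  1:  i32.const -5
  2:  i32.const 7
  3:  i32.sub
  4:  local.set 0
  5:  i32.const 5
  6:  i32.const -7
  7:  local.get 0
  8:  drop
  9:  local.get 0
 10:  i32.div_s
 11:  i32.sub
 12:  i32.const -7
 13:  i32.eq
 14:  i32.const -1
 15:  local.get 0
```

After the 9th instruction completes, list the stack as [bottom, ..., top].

i32.const -5 → -5
i32.const 7  → -5 7
i32.sub      → -12
local.set 0  → (empty)
i32.const 5  → 5
i32.const -7 → 5 -7
local.get 0  → 5 -7 -12
drop         → 5 -7
local.get 0  → 5 -7 -12

[5, -7, -12]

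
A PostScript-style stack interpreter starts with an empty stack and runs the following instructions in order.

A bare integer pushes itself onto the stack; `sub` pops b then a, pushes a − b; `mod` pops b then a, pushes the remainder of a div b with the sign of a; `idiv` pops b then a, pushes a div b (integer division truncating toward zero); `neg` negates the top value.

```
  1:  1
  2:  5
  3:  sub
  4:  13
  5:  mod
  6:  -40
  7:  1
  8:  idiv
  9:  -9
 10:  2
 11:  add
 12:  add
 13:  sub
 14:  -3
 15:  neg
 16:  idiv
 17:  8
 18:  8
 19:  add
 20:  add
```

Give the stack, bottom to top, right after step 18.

[14, 8, 8]

1    → [1]
5    → [1, 5]
sub  → [-4]
13   → [-4, 13]
mod  → [-4]
-40  → [-4, -40]
1    → [-4, -40, 1]
idiv → [-4, -40]
-9   → [-4, -40, -9]
2    → [-4, -40, -9, 2]
add  → [-4, -40, -7]
add  → [-4, -47]
sub  → [43]
-3   → [43, -3]
neg  → [43, 3]
idiv → [14]
8    → [14, 8]
8    → [14, 8, 8]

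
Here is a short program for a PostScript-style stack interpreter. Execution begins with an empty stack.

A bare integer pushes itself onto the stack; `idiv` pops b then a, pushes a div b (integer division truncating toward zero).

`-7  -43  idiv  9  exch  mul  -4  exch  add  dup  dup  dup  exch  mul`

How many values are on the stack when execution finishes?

-7    [-7]
-43   [-7, -43]
idiv  [0]
9     [0, 9]
exch  [9, 0]
mul   [0]
-4    [0, -4]
exch  [-4, 0]
add   [-4]
dup   [-4, -4]
dup   [-4, -4, -4]
dup   [-4, -4, -4, -4]
exch  [-4, -4, -4, -4]
mul   [-4, -4, 16]

3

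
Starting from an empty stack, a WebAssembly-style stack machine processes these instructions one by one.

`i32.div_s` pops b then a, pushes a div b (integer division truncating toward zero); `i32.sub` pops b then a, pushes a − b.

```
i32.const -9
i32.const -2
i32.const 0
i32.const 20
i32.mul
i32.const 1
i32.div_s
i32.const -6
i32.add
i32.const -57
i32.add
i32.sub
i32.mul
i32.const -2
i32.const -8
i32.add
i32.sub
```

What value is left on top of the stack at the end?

-539

i32.const -9  : [-9]
i32.const -2  : [-9, -2]
i32.const 0   : [-9, -2, 0]
i32.const 20  : [-9, -2, 0, 20]
i32.mul       : [-9, -2, 0]
i32.const 1   : [-9, -2, 0, 1]
i32.div_s     : [-9, -2, 0]
i32.const -6  : [-9, -2, 0, -6]
i32.add       : [-9, -2, -6]
i32.const -57 : [-9, -2, -6, -57]
i32.add       : [-9, -2, -63]
i32.sub       : [-9, 61]
i32.mul       : [-549]
i32.const -2  : [-549, -2]
i32.const -8  : [-549, -2, -8]
i32.add       : [-549, -10]
i32.sub       : [-539]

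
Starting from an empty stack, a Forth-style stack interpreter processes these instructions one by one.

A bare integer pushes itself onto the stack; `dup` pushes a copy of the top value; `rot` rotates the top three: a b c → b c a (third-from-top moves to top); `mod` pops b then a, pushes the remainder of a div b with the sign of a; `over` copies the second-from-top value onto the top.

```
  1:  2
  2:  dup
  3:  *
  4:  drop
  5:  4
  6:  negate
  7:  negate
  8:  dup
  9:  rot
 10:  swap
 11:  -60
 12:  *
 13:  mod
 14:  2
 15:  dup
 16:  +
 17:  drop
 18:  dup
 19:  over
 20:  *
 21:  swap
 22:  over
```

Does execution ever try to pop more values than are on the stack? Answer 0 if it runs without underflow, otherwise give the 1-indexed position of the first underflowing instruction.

2      → 2
dup    → 2 2
*      → 4
drop   → (empty)
4      → 4
negate → -4
negate → 4
dup    → 4 4
rot  — needs 3 operands, stack has 2 → underflow

9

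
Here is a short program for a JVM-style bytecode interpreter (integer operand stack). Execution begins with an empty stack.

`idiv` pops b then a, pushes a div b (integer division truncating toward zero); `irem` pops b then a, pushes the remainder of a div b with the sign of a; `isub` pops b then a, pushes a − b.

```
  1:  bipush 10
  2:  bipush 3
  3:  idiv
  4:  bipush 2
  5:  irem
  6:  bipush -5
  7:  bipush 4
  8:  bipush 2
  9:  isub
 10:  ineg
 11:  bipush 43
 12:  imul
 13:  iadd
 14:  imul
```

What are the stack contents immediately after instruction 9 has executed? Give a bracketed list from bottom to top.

bipush 10 → [10]
bipush 3  → [10, 3]
idiv      → [3]
bipush 2  → [3, 2]
irem      → [1]
bipush -5 → [1, -5]
bipush 4  → [1, -5, 4]
bipush 2  → [1, -5, 4, 2]
isub      → [1, -5, 2]

[1, -5, 2]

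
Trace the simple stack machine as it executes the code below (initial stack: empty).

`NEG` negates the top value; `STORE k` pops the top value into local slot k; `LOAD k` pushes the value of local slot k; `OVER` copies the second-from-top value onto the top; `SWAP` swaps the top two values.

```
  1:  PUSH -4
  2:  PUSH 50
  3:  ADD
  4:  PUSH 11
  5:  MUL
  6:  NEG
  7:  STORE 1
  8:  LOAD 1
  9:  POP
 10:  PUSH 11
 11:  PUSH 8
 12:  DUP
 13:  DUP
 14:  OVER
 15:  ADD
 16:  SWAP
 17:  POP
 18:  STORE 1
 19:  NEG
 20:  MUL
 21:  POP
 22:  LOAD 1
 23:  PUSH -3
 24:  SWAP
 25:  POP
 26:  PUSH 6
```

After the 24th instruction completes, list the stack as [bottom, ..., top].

PUSH -4  -4
PUSH 50  -4 50
ADD      46
PUSH 11  46 11
MUL      506
NEG      -506
STORE 1  (empty)
LOAD 1   -506
POP      (empty)
PUSH 11  11
PUSH 8   11 8
DUP      11 8 8
DUP      11 8 8 8
OVER     11 8 8 8 8
ADD      11 8 8 16
SWAP     11 8 16 8
POP      11 8 16
STORE 1  11 8
NEG      11 -8
MUL      -88
POP      (empty)
LOAD 1   16
PUSH -3  16 -3
SWAP     -3 16

[-3, 16]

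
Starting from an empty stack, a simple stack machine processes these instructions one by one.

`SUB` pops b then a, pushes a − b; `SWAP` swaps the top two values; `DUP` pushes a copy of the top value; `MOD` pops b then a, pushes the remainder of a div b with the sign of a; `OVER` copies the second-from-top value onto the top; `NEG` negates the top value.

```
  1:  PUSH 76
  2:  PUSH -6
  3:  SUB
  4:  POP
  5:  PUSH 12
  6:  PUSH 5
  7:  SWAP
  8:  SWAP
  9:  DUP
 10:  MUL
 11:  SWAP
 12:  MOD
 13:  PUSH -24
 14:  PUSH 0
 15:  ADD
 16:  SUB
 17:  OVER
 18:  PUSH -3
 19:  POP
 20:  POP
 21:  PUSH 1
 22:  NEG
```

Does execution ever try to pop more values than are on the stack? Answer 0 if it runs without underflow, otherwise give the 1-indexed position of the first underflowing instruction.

PUSH 76  -> [76]
PUSH -6  -> [76, -6]
SUB      -> [82]
POP      -> []
PUSH 12  -> [12]
PUSH 5   -> [12, 5]
SWAP     -> [5, 12]
SWAP     -> [12, 5]
DUP      -> [12, 5, 5]
MUL      -> [12, 25]
SWAP     -> [25, 12]
MOD      -> [1]
PUSH -24 -> [1, -24]
PUSH 0   -> [1, -24, 0]
ADD      -> [1, -24]
SUB      -> [25]
OVER  — needs 2 operands, stack has 1 → underflow

17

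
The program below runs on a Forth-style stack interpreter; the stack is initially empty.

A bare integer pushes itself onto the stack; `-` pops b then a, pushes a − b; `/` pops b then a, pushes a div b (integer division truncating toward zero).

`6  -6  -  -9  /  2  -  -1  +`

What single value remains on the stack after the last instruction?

-4

6  → 6
-6 → 6 -6
-  → 12
-9 → 12 -9
/  → -1
2  → -1 2
-  → -3
-1 → -3 -1
+  → -4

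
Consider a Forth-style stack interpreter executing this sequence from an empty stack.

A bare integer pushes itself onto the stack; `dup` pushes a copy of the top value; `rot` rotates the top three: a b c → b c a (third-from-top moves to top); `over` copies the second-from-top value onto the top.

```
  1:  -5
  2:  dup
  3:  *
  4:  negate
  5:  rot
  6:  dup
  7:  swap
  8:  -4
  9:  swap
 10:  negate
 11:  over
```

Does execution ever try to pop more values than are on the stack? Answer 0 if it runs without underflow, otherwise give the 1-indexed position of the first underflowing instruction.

-5     : -5
dup    : -5 -5
*      : 25
negate : -25
rot  — needs 3 operands, stack has 1 → underflow

5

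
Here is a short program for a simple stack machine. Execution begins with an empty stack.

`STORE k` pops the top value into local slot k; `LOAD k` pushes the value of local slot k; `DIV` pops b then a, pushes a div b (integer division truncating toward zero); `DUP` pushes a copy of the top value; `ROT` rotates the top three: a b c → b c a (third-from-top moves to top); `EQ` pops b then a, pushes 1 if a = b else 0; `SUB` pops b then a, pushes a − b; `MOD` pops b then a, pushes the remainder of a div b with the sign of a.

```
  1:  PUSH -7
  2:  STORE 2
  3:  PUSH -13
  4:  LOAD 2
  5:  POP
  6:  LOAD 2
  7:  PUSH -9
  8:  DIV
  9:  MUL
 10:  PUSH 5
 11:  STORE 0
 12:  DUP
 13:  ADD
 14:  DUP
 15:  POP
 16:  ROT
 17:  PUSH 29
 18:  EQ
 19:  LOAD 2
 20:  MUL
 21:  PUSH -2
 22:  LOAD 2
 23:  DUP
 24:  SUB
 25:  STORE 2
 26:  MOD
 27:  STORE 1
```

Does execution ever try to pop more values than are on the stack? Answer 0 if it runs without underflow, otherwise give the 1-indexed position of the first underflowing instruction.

16

PUSH -7  → [-7]
STORE 2  → []
PUSH -13 → [-13]
LOAD 2   → [-13, -7]
POP      → [-13]
LOAD 2   → [-13, -7]
PUSH -9  → [-13, -7, -9]
DIV      → [-13, 0]
MUL      → [0]
PUSH 5   → [0, 5]
STORE 0  → [0]
DUP      → [0, 0]
ADD      → [0]
DUP      → [0, 0]
POP      → [0]
ROT  — needs 3 operands, stack has 1 → underflow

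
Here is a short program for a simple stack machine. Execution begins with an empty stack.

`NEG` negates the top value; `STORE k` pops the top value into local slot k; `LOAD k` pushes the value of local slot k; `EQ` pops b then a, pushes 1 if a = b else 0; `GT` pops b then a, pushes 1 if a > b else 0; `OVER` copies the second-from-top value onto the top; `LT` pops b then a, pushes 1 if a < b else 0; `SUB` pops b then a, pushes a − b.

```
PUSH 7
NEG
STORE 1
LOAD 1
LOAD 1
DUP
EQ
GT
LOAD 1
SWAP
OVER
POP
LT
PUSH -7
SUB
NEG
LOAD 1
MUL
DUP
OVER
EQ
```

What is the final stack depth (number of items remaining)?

PUSH 7  → 7
NEG     → -7
STORE 1 → (empty)
LOAD 1  → -7
LOAD 1  → -7 -7
DUP     → -7 -7 -7
EQ      → -7 1
GT      → 0
LOAD 1  → 0 -7
SWAP    → -7 0
OVER    → -7 0 -7
POP     → -7 0
LT      → 1
PUSH -7 → 1 -7
SUB     → 8
NEG     → -8
LOAD 1  → -8 -7
MUL     → 56
DUP     → 56 56
OVER    → 56 56 56
EQ      → 56 1

2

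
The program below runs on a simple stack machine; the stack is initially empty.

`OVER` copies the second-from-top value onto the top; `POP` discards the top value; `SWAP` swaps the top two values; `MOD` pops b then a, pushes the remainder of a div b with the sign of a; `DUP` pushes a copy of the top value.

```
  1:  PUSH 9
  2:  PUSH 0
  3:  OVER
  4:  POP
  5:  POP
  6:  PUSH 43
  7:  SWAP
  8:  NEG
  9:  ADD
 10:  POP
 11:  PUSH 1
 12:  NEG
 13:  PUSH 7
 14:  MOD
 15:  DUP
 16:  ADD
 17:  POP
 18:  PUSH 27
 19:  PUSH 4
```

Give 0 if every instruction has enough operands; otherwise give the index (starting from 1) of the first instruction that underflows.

PUSH 9  : [9]
PUSH 0  : [9, 0]
OVER    : [9, 0, 9]
POP     : [9, 0]
POP     : [9]
PUSH 43 : [9, 43]
SWAP    : [43, 9]
NEG     : [43, -9]
ADD     : [34]
POP     : []
PUSH 1  : [1]
NEG     : [-1]
PUSH 7  : [-1, 7]
MOD     : [-1]
DUP     : [-1, -1]
ADD     : [-2]
POP     : []
PUSH 27 : [27]
PUSH 4  : [27, 4]

0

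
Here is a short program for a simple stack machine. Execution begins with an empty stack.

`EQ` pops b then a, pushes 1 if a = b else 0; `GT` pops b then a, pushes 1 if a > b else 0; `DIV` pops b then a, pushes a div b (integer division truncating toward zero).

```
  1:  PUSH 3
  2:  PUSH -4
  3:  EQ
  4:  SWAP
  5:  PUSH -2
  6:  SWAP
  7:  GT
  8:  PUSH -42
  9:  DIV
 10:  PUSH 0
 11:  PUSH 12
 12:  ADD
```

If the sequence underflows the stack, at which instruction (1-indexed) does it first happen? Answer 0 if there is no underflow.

PUSH 3  : 3
PUSH -4 : 3 -4
EQ      : 0
SWAP  — needs 2 operands, stack has 1 → underflow

4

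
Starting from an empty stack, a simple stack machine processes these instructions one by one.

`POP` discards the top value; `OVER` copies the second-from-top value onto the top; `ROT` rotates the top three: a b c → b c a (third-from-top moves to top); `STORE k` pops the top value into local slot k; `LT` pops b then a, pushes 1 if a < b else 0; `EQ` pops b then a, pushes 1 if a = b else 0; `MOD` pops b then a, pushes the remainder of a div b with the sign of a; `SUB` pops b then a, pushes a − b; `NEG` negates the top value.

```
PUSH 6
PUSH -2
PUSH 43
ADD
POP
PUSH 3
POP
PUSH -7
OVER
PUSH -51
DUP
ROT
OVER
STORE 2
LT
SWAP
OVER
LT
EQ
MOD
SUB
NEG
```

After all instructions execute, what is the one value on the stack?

-6

PUSH 6    [6]
PUSH -2   [6, -2]
PUSH 43   [6, -2, 43]
ADD       [6, 41]
POP       [6]
PUSH 3    [6, 3]
POP       [6]
PUSH -7   [6, -7]
OVER      [6, -7, 6]
PUSH -51  [6, -7, 6, -51]
DUP       [6, -7, 6, -51, -51]
ROT       [6, -7, -51, -51, 6]
OVER      [6, -7, -51, -51, 6, -51]
STORE 2   [6, -7, -51, -51, 6]
LT        [6, -7, -51, 1]
SWAP      [6, -7, 1, -51]
OVER      [6, -7, 1, -51, 1]
LT        [6, -7, 1, 1]
EQ        [6, -7, 1]
MOD       [6, 0]
SUB       [6]
NEG       [-6]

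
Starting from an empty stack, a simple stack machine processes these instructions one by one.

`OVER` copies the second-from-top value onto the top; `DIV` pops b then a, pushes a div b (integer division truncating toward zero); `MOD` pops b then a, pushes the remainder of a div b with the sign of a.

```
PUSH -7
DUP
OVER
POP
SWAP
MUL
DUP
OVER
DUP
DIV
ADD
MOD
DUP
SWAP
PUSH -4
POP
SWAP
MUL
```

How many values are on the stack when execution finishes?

1

PUSH -7 -> -7
DUP     -> -7 -7
OVER    -> -7 -7 -7
POP     -> -7 -7
SWAP    -> -7 -7
MUL     -> 49
DUP     -> 49 49
OVER    -> 49 49 49
DUP     -> 49 49 49 49
DIV     -> 49 49 1
ADD     -> 49 50
MOD     -> 49
DUP     -> 49 49
SWAP    -> 49 49
PUSH -4 -> 49 49 -4
POP     -> 49 49
SWAP    -> 49 49
MUL     -> 2401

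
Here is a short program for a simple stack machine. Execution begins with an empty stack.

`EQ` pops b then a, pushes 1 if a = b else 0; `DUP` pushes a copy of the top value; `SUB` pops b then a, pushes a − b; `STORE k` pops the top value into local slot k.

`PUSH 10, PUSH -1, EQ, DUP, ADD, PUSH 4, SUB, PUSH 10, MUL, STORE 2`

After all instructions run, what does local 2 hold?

PUSH 10 -> [10]
PUSH -1 -> [10, -1]
EQ      -> [0]
DUP     -> [0, 0]
ADD     -> [0]
PUSH 4  -> [0, 4]
SUB     -> [-4]
PUSH 10 -> [-4, 10]
MUL     -> [-40]
STORE 2 -> []

-40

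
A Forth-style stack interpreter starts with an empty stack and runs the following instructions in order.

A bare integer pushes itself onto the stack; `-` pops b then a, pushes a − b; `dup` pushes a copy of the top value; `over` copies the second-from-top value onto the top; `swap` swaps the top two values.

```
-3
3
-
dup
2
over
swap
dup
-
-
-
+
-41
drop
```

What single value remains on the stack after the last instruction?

-6

-3   -> -3
3    -> -3 3
-    -> -6
dup  -> -6 -6
2    -> -6 -6 2
over -> -6 -6 2 -6
swap -> -6 -6 -6 2
dup  -> -6 -6 -6 2 2
-    -> -6 -6 -6 0
-    -> -6 -6 -6
-    -> -6 0
+    -> -6
-41  -> -6 -41
drop -> -6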